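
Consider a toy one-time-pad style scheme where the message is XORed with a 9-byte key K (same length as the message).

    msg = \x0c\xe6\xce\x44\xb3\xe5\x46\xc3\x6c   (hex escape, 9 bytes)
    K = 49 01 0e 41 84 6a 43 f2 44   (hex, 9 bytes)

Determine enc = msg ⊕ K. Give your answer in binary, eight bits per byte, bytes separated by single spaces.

0c xor 49 = 45
e6 xor 01 = e7
ce xor 0e = c0
44 xor 41 = 05
b3 xor 84 = 37
e5 xor 6a = 8f
46 xor 43 = 05
c3 xor f2 = 31
6c xor 44 = 28

01000101 11100111 11000000 00000101 00110111 10001111 00000101 00110001 00101000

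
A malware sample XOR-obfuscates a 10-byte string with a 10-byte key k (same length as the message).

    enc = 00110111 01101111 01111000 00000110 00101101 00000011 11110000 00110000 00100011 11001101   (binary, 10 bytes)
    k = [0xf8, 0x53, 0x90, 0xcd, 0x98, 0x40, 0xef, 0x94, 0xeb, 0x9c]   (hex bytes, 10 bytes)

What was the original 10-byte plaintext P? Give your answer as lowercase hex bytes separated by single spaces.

XOR is its own inverse, so applying the key byte-wise gives the result directly.
00110111 ⊕ 11111000 = 11001111
01101111 ⊕ 01010011 = 00111100
01111000 ⊕ 10010000 = 11101000
00000110 ⊕ 11001101 = 11001011
00101101 ⊕ 10011000 = 10110101
00000011 ⊕ 01000000 = 01000011
11110000 ⊕ 11101111 = 00011111
00110000 ⊕ 10010100 = 10100100
00100011 ⊕ 11101011 = 11001000
11001101 ⊕ 10011100 = 01010001

cf 3c e8 cb b5 43 1f a4 c8 51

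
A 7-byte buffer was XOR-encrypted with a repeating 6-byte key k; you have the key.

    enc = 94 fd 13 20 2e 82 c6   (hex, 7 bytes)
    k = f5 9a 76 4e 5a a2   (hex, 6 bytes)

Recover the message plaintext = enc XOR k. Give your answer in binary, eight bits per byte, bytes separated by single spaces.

The 6-byte key repeats, so the effective keystream is f5 9a 76 4e 5a a2 f5.
byte 0: 94 XOR f5 = 61
byte 1: fd XOR 9a = 67
byte 2: 13 XOR 76 = 65
byte 3: 20 XOR 4e = 6e
byte 4: 2e XOR 5a = 74
byte 5: 82 XOR a2 = 20
byte 6: c6 XOR f5 = 33

01100001 01100111 01100101 01101110 01110100 00100000 00110011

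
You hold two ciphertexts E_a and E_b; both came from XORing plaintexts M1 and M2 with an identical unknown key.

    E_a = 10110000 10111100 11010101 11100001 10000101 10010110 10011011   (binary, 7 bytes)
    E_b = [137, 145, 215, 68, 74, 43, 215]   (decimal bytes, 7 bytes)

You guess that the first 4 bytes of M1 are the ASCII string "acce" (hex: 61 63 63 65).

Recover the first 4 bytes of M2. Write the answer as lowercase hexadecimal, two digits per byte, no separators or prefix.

584e61c0

First, E_a ⊕ E_b = (M1 ⊕ K) ⊕ (M2 ⊕ K) = M1 ⊕ M2, so the key drops out. Then M2 = (M1 ⊕ M2) ⊕ M1 over the first 4 bytes.
byte 0: (b0 ^ 89) ^ 61 = 39 ^ 61 = 58
byte 1: (bc ^ 91) ^ 63 = 2d ^ 63 = 4e
byte 2: (d5 ^ d7) ^ 63 = 02 ^ 63 = 61
byte 3: (e1 ^ 44) ^ 65 = a5 ^ 65 = c0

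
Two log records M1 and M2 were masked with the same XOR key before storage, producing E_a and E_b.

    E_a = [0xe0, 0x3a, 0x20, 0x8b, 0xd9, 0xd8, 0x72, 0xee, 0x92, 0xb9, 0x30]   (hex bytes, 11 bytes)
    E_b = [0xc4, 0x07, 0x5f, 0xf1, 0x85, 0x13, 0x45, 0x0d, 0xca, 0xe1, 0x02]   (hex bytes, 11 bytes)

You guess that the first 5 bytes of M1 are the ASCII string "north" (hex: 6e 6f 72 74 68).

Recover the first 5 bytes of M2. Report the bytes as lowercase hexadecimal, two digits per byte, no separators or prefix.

4a520d0e34

First, E_a ⊕ E_b = (M1 ⊕ K) ⊕ (M2 ⊕ K) = M1 ⊕ M2, so the key drops out. Then M2 = (M1 ⊕ M2) ⊕ M1 over the first 5 bytes.
byte 0: (e0 ^ c4) ^ 6e = 24 ^ 6e = 4a
byte 1: (3a ^ 07) ^ 6f = 3d ^ 6f = 52
byte 2: (20 ^ 5f) ^ 72 = 7f ^ 72 = 0d
byte 3: (8b ^ f1) ^ 74 = 7a ^ 74 = 0e
byte 4: (d9 ^ 85) ^ 68 = 5c ^ 68 = 34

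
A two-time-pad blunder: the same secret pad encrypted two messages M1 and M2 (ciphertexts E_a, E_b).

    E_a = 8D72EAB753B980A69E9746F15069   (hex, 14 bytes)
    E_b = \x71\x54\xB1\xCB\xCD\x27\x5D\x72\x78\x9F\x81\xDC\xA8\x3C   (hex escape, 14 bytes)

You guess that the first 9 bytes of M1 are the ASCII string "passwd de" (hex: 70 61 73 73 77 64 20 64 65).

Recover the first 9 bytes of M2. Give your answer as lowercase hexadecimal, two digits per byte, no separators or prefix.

First, E_a ⊕ E_b = (M1 ⊕ K) ⊕ (M2 ⊕ K) = M1 ⊕ M2, so the key drops out. Then M2 = (M1 ⊕ M2) ⊕ M1 over the first 9 bytes.
byte 0: (8d xor 71) xor 70 = fc xor 70 = 8c
byte 1: (72 xor 54) xor 61 = 26 xor 61 = 47
byte 2: (ea xor b1) xor 73 = 5b xor 73 = 28
byte 3: (b7 xor cb) xor 73 = 7c xor 73 = 0f
byte 4: (53 xor cd) xor 77 = 9e xor 77 = e9
byte 5: (b9 xor 27) xor 64 = 9e xor 64 = fa
byte 6: (80 xor 5d) xor 20 = dd xor 20 = fd
byte 7: (a6 xor 72) xor 64 = d4 xor 64 = b0
byte 8: (9e xor 78) xor 65 = e6 xor 65 = 83

8c47280fe9fafdb083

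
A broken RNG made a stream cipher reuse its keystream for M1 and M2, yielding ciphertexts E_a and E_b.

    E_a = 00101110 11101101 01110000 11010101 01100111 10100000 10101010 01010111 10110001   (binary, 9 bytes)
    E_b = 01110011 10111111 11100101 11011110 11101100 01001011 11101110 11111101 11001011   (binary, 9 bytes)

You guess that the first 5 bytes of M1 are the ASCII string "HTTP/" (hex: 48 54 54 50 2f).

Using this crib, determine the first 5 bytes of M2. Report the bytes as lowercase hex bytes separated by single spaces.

15 06 c1 5b a4

First, E_a ⊕ E_b = (M1 ⊕ K) ⊕ (M2 ⊕ K) = M1 ⊕ M2, so the key drops out. Then M2 = (M1 ⊕ M2) ⊕ M1 over the first 5 bytes.
byte 0: (2e ⊕ 73) ⊕ 48 = 5d ⊕ 48 = 15
byte 1: (ed ⊕ bf) ⊕ 54 = 52 ⊕ 54 = 06
byte 2: (70 ⊕ e5) ⊕ 54 = 95 ⊕ 54 = c1
byte 3: (d5 ⊕ de) ⊕ 50 = 0b ⊕ 50 = 5b
byte 4: (67 ⊕ ec) ⊕ 2f = 8b ⊕ 2f = a4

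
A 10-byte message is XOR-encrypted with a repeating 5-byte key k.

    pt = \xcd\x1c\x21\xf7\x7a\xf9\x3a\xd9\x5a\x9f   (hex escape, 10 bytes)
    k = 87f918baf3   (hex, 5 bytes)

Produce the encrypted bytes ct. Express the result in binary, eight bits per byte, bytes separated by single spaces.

The 5-byte key repeats, so the effective keystream is 87 f9 18 ba f3 87 f9 18 ba f3.
byte 0: 11001101 ⊕ 10000111 = 01001010
byte 1: 00011100 ⊕ 11111001 = 11100101
byte 2: 00100001 ⊕ 00011000 = 00111001
byte 3: 11110111 ⊕ 10111010 = 01001101
byte 4: 01111010 ⊕ 11110011 = 10001001
byte 5: 11111001 ⊕ 10000111 = 01111110
byte 6: 00111010 ⊕ 11111001 = 11000011
byte 7: 11011001 ⊕ 00011000 = 11000001
byte 8: 01011010 ⊕ 10111010 = 11100000
byte 9: 10011111 ⊕ 11110011 = 01101100

01001010 11100101 00111001 01001101 10001001 01111110 11000011 11000001 11100000 01101100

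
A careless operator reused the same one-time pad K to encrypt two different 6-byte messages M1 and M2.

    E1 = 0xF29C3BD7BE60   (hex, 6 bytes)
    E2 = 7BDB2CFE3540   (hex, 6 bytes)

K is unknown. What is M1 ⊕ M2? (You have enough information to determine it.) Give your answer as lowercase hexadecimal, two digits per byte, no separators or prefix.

894717298b20

E1 ⊕ E2 = (M1 ⊕ K) ⊕ (M2 ⊕ K) = M1 ⊕ M2 — the shared key cancels under XOR.
f2 ⊕ 7b = 89
9c ⊕ db = 47
3b ⊕ 2c = 17
d7 ⊕ fe = 29
be ⊕ 35 = 8b
60 ⊕ 40 = 20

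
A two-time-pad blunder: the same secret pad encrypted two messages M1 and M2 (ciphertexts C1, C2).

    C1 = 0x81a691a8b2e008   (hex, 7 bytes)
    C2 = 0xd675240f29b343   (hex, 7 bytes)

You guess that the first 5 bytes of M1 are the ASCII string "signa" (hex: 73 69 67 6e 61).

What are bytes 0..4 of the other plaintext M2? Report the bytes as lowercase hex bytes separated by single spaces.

First, C1 ⊕ C2 = (M1 ⊕ K) ⊕ (M2 ⊕ K) = M1 ⊕ M2, so the key drops out. Then M2 = (M1 ⊕ M2) ⊕ M1 over the first 5 bytes.
byte 0: (81 XOR d6) XOR 73 = 57 XOR 73 = 24
byte 1: (a6 XOR 75) XOR 69 = d3 XOR 69 = ba
byte 2: (91 XOR 24) XOR 67 = b5 XOR 67 = d2
byte 3: (a8 XOR 0f) XOR 6e = a7 XOR 6e = c9
byte 4: (b2 XOR 29) XOR 61 = 9b XOR 61 = fa

24 ba d2 c9 fa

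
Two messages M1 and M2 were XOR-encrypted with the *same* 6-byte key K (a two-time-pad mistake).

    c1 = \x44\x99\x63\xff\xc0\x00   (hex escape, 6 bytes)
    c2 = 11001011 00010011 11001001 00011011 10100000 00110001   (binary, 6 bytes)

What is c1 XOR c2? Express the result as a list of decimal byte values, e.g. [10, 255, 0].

c1 ⊕ c2 = (M1 ⊕ K) ⊕ (M2 ⊕ K) = M1 ⊕ M2 — the shared key cancels under XOR.
byte 0: 44 XOR cb = 8f
byte 1: 99 XOR 13 = 8a
byte 2: 63 XOR c9 = aa
byte 3: ff XOR 1b = e4
byte 4: c0 XOR a0 = 60
byte 5: 00 XOR 31 = 31

[143, 138, 170, 228, 96, 49]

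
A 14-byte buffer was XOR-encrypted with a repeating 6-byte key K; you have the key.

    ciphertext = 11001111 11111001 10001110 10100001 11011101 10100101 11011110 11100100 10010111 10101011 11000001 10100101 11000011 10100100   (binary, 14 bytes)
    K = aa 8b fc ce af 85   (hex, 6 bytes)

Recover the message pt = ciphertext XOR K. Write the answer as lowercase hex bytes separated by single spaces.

The 6-byte key repeats, so the effective keystream is aa 8b fc ce af 85 aa 8b fc ce af 85 aa 8b.
byte 0: 207 ^ 170 = 101
byte 1: 249 ^ 139 = 114
byte 2: 142 ^ 252 = 114
byte 3: 161 ^ 206 = 111
byte 4: 221 ^ 175 = 114
byte 5: 165 ^ 133 =  32
byte 6: 222 ^ 170 = 116
byte 7: 228 ^ 139 = 111
byte 8: 151 ^ 252 = 107
byte 9: 171 ^ 206 = 101
byte 10: 193 ^ 175 = 110
byte 11: 165 ^ 133 =  32
byte 12: 195 ^ 170 = 105
byte 13: 164 ^ 139 =  47

65 72 72 6f 72 20 74 6f 6b 65 6e 20 69 2f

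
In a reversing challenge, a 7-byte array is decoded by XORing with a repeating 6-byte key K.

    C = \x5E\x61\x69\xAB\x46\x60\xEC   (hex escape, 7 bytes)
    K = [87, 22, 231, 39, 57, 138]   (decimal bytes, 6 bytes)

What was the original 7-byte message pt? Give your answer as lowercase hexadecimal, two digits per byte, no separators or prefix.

The 6-byte key repeats, so the effective keystream is 57 16 e7 27 39 8a 57.
byte 0: 01011110 XOR 01010111 = 00001001
byte 1: 01100001 XOR 00010110 = 01110111
byte 2: 01101001 XOR 11100111 = 10001110
byte 3: 10101011 XOR 00100111 = 10001100
byte 4: 01000110 XOR 00111001 = 01111111
byte 5: 01100000 XOR 10001010 = 11101010
byte 6: 11101100 XOR 01010111 = 10111011

09778e8c7feabb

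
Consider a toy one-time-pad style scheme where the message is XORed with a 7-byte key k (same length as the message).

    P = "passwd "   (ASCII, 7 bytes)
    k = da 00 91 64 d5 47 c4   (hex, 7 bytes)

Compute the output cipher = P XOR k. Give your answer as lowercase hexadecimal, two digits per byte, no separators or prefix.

byte 0: 112 xor 218 = 170
byte 1:  97 xor   0 =  97
byte 2: 115 xor 145 = 226
byte 3: 115 xor 100 =  23
byte 4: 119 xor 213 = 162
byte 5: 100 xor  71 =  35
byte 6:  32 xor 196 = 228

aa61e217a223e4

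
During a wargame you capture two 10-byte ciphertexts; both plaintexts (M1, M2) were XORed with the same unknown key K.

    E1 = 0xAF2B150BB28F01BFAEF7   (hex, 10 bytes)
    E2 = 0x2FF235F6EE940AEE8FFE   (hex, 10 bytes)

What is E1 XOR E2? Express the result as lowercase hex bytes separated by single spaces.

E1 ⊕ E2 = (M1 ⊕ K) ⊕ (M2 ⊕ K) = M1 ⊕ M2 — the shared key cancels under XOR.
byte 0: 175 xor  47 = 128
byte 1:  43 xor 242 = 217
byte 2:  21 xor  53 =  32
byte 3:  11 xor 246 = 253
byte 4: 178 xor 238 =  92
byte 5: 143 xor 148 =  27
byte 6:   1 xor  10 =  11
byte 7: 191 xor 238 =  81
byte 8: 174 xor 143 =  33
byte 9: 247 xor 254 =   9

80 d9 20 fd 5c 1b 0b 51 21 09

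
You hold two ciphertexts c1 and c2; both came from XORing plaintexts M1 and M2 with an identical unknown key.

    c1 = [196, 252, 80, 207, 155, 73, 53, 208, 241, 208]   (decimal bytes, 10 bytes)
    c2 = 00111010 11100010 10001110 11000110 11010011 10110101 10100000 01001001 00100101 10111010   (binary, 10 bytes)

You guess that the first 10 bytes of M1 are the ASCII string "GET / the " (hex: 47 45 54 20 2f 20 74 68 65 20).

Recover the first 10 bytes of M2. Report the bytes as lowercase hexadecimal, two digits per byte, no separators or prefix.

First, c1 ⊕ c2 = (M1 ⊕ K) ⊕ (M2 ⊕ K) = M1 ⊕ M2, so the key drops out. Then M2 = (M1 ⊕ M2) ⊕ M1 over the first 10 bytes.
byte 0: (c4 xor 3a) xor 47 = fe xor 47 = b9
byte 1: (fc xor e2) xor 45 = 1e xor 45 = 5b
byte 2: (50 xor 8e) xor 54 = de xor 54 = 8a
byte 3: (cf xor c6) xor 20 = 09 xor 20 = 29
byte 4: (9b xor d3) xor 2f = 48 xor 2f = 67
byte 5: (49 xor b5) xor 20 = fc xor 20 = dc
byte 6: (35 xor a0) xor 74 = 95 xor 74 = e1
byte 7: (d0 xor 49) xor 68 = 99 xor 68 = f1
byte 8: (f1 xor 25) xor 65 = d4 xor 65 = b1
byte 9: (d0 xor ba) xor 20 = 6a xor 20 = 4a

b95b8a2967dce1f1b14a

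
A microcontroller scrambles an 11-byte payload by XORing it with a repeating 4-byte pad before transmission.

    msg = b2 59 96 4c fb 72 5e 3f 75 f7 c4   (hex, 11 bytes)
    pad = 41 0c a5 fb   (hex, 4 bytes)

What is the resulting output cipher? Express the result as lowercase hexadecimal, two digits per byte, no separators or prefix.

The 4-byte key repeats, so the effective keystream is 41 0c a5 fb 41 0c a5 fb 41 0c a5.
byte 0: b2 ^ 41 = f3
byte 1: 59 ^ 0c = 55
byte 2: 96 ^ a5 = 33
byte 3: 4c ^ fb = b7
byte 4: fb ^ 41 = ba
byte 5: 72 ^ 0c = 7e
byte 6: 5e ^ a5 = fb
byte 7: 3f ^ fb = c4
byte 8: 75 ^ 41 = 34
byte 9: f7 ^ 0c = fb
byte 10: c4 ^ a5 = 61

f35533b7ba7efbc434fb61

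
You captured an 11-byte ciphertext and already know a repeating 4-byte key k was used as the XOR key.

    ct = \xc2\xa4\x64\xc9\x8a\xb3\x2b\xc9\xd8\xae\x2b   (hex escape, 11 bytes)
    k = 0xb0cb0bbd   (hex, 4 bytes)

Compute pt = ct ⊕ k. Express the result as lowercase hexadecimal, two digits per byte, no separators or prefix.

726f6f743a782074686520

The 4-byte key repeats, so the effective keystream is b0 cb 0b bd b0 cb 0b bd b0 cb 0b.
byte 0: c2 ⊕ b0 = 72
byte 1: a4 ⊕ cb = 6f
byte 2: 64 ⊕ 0b = 6f
byte 3: c9 ⊕ bd = 74
byte 4: 8a ⊕ b0 = 3a
byte 5: b3 ⊕ cb = 78
byte 6: 2b ⊕ 0b = 20
byte 7: c9 ⊕ bd = 74
byte 8: d8 ⊕ b0 = 68
byte 9: ae ⊕ cb = 65
byte 10: 2b ⊕ 0b = 20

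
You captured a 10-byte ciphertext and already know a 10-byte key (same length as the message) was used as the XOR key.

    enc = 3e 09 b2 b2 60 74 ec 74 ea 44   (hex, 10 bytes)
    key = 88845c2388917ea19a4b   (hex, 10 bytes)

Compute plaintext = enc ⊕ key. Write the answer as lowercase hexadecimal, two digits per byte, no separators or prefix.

byte 0: 3e XOR 88 = b6
byte 1: 09 XOR 84 = 8d
byte 2: b2 XOR 5c = ee
byte 3: b2 XOR 23 = 91
byte 4: 60 XOR 88 = e8
byte 5: 74 XOR 91 = e5
byte 6: ec XOR 7e = 92
byte 7: 74 XOR a1 = d5
byte 8: ea XOR 9a = 70
byte 9: 44 XOR 4b = 0f

b68dee91e8e592d5700f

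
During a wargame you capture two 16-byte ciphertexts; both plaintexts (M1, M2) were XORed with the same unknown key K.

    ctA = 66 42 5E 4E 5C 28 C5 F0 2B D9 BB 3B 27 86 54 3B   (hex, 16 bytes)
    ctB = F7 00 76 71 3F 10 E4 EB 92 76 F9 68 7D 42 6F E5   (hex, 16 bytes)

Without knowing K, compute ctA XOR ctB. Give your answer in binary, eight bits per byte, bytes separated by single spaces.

ctA ⊕ ctB = (M1 ⊕ K) ⊕ (M2 ⊕ K) = M1 ⊕ M2 — the shared key cancels under XOR.
66 XOR f7 = 91
42 XOR 00 = 42
5e XOR 76 = 28
4e XOR 71 = 3f
5c XOR 3f = 63
28 XOR 10 = 38
c5 XOR e4 = 21
f0 XOR eb = 1b
2b XOR 92 = b9
d9 XOR 76 = af
bb XOR f9 = 42
3b XOR 68 = 53
27 XOR 7d = 5a
86 XOR 42 = c4
54 XOR 6f = 3b
3b XOR e5 = de

10010001 01000010 00101000 00111111 01100011 00111000 00100001 00011011 10111001 10101111 01000010 01010011 01011010 11000100 00111011 11011110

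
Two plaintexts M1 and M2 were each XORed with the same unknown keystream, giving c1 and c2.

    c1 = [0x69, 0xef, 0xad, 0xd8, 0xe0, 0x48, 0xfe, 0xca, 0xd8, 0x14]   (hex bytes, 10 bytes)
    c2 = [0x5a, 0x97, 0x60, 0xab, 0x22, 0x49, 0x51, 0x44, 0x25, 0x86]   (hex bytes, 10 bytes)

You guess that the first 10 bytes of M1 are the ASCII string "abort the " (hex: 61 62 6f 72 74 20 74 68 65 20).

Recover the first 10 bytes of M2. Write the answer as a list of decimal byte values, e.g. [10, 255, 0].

First, c1 ⊕ c2 = (M1 ⊕ K) ⊕ (M2 ⊕ K) = M1 ⊕ M2, so the key drops out. Then M2 = (M1 ⊕ M2) ⊕ M1 over the first 10 bytes.
byte 0: (69 ⊕ 5a) ⊕ 61 = 33 ⊕ 61 = 52
byte 1: (ef ⊕ 97) ⊕ 62 = 78 ⊕ 62 = 1a
byte 2: (ad ⊕ 60) ⊕ 6f = cd ⊕ 6f = a2
byte 3: (d8 ⊕ ab) ⊕ 72 = 73 ⊕ 72 = 01
byte 4: (e0 ⊕ 22) ⊕ 74 = c2 ⊕ 74 = b6
byte 5: (48 ⊕ 49) ⊕ 20 = 01 ⊕ 20 = 21
byte 6: (fe ⊕ 51) ⊕ 74 = af ⊕ 74 = db
byte 7: (ca ⊕ 44) ⊕ 68 = 8e ⊕ 68 = e6
byte 8: (d8 ⊕ 25) ⊕ 65 = fd ⊕ 65 = 98
byte 9: (14 ⊕ 86) ⊕ 20 = 92 ⊕ 20 = b2

[82, 26, 162, 1, 182, 33, 219, 230, 152, 178]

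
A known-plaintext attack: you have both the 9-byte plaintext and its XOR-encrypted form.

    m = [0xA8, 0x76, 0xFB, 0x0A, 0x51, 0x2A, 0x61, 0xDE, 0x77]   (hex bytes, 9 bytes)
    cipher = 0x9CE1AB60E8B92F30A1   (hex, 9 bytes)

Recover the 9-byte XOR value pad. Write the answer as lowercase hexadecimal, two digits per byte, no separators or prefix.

Since cipher = m ⊕ pad, XORing both sides with m gives pad = m ⊕ cipher.
168 xor 156 =  52
118 xor 225 = 151
251 xor 171 =  80
 10 xor  96 = 106
 81 xor 232 = 185
 42 xor 185 = 147
 97 xor  47 =  78
222 xor  48 = 238
119 xor 161 = 214

3497506ab9934eeed6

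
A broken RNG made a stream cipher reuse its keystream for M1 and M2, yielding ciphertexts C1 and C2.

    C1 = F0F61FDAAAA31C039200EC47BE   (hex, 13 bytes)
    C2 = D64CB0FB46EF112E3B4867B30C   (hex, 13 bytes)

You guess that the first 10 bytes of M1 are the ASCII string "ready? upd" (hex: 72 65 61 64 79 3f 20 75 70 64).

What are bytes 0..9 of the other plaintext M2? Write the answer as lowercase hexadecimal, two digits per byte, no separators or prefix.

54dfce4595732d58d92c

First, C1 ⊕ C2 = (M1 ⊕ K) ⊕ (M2 ⊕ K) = M1 ⊕ M2, so the key drops out. Then M2 = (M1 ⊕ M2) ⊕ M1 over the first 10 bytes.
byte 0: (f0 XOR d6) XOR 72 = 26 XOR 72 = 54
byte 1: (f6 XOR 4c) XOR 65 = ba XOR 65 = df
byte 2: (1f XOR b0) XOR 61 = af XOR 61 = ce
byte 3: (da XOR fb) XOR 64 = 21 XOR 64 = 45
byte 4: (aa XOR 46) XOR 79 = ec XOR 79 = 95
byte 5: (a3 XOR ef) XOR 3f = 4c XOR 3f = 73
byte 6: (1c XOR 11) XOR 20 = 0d XOR 20 = 2d
byte 7: (03 XOR 2e) XOR 75 = 2d XOR 75 = 58
byte 8: (92 XOR 3b) XOR 70 = a9 XOR 70 = d9
byte 9: (00 XOR 48) XOR 64 = 48 XOR 64 = 2c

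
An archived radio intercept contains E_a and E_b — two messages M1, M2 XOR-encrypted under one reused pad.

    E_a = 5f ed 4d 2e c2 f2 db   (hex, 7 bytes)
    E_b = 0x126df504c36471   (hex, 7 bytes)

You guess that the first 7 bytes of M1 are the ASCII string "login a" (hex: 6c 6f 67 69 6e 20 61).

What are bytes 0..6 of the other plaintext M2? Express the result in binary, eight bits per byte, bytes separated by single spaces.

00100001 11101111 11011111 01000011 01101111 10110110 11001011

First, E_a ⊕ E_b = (M1 ⊕ K) ⊕ (M2 ⊕ K) = M1 ⊕ M2, so the key drops out. Then M2 = (M1 ⊕ M2) ⊕ M1 over the first 7 bytes.
byte 0: (5f ⊕ 12) ⊕ 6c = 4d ⊕ 6c = 21
byte 1: (ed ⊕ 6d) ⊕ 6f = 80 ⊕ 6f = ef
byte 2: (4d ⊕ f5) ⊕ 67 = b8 ⊕ 67 = df
byte 3: (2e ⊕ 04) ⊕ 69 = 2a ⊕ 69 = 43
byte 4: (c2 ⊕ c3) ⊕ 6e = 01 ⊕ 6e = 6f
byte 5: (f2 ⊕ 64) ⊕ 20 = 96 ⊕ 20 = b6
byte 6: (db ⊕ 71) ⊕ 61 = aa ⊕ 61 = cb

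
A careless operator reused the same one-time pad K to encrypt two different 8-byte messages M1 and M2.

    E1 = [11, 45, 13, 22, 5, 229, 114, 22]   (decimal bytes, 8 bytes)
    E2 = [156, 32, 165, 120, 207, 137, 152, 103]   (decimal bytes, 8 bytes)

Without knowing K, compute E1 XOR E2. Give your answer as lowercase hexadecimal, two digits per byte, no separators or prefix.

E1 ⊕ E2 = (M1 ⊕ K) ⊕ (M2 ⊕ K) = M1 ⊕ M2 — the shared key cancels under XOR.
0b ^ 9c = 97
2d ^ 20 = 0d
0d ^ a5 = a8
16 ^ 78 = 6e
05 ^ cf = ca
e5 ^ 89 = 6c
72 ^ 98 = ea
16 ^ 67 = 71

970da86eca6cea71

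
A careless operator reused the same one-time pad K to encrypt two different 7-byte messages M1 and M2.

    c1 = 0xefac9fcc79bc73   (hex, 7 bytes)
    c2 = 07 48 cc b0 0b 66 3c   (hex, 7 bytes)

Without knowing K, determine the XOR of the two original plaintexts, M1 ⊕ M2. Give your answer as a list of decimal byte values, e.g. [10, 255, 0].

[232, 228, 83, 124, 114, 218, 79]

c1 ⊕ c2 = (M1 ⊕ K) ⊕ (M2 ⊕ K) = M1 ⊕ M2 — the shared key cancels under XOR.
byte 0: 11101111 xor 00000111 = 11101000
byte 1: 10101100 xor 01001000 = 11100100
byte 2: 10011111 xor 11001100 = 01010011
byte 3: 11001100 xor 10110000 = 01111100
byte 4: 01111001 xor 00001011 = 01110010
byte 5: 10111100 xor 01100110 = 11011010
byte 6: 01110011 xor 00111100 = 01001111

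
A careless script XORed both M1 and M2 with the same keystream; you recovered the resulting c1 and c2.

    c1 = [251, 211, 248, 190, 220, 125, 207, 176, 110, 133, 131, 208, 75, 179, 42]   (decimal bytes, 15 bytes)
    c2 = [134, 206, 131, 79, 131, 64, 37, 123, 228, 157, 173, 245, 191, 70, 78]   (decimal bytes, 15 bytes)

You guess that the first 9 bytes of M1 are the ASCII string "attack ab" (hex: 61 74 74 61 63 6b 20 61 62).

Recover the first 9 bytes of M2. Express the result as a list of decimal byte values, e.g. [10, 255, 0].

First, c1 ⊕ c2 = (M1 ⊕ K) ⊕ (M2 ⊕ K) = M1 ⊕ M2, so the key drops out. Then M2 = (M1 ⊕ M2) ⊕ M1 over the first 9 bytes.
byte 0: (fb xor 86) xor 61 = 7d xor 61 = 1c
byte 1: (d3 xor ce) xor 74 = 1d xor 74 = 69
byte 2: (f8 xor 83) xor 74 = 7b xor 74 = 0f
byte 3: (be xor 4f) xor 61 = f1 xor 61 = 90
byte 4: (dc xor 83) xor 63 = 5f xor 63 = 3c
byte 5: (7d xor 40) xor 6b = 3d xor 6b = 56
byte 6: (cf xor 25) xor 20 = ea xor 20 = ca
byte 7: (b0 xor 7b) xor 61 = cb xor 61 = aa
byte 8: (6e xor e4) xor 62 = 8a xor 62 = e8

[28, 105, 15, 144, 60, 86, 202, 170, 232]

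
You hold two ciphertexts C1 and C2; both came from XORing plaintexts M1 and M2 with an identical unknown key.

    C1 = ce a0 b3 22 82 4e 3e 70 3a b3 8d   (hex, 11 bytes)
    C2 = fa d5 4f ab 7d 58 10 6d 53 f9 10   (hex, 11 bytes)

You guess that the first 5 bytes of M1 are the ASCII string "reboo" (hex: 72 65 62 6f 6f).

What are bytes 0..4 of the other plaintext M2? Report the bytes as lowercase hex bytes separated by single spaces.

46 10 9e e6 90

First, C1 ⊕ C2 = (M1 ⊕ K) ⊕ (M2 ⊕ K) = M1 ⊕ M2, so the key drops out. Then M2 = (M1 ⊕ M2) ⊕ M1 over the first 5 bytes.
byte 0: (ce ^ fa) ^ 72 = 34 ^ 72 = 46
byte 1: (a0 ^ d5) ^ 65 = 75 ^ 65 = 10
byte 2: (b3 ^ 4f) ^ 62 = fc ^ 62 = 9e
byte 3: (22 ^ ab) ^ 6f = 89 ^ 6f = e6
byte 4: (82 ^ 7d) ^ 6f = ff ^ 6f = 90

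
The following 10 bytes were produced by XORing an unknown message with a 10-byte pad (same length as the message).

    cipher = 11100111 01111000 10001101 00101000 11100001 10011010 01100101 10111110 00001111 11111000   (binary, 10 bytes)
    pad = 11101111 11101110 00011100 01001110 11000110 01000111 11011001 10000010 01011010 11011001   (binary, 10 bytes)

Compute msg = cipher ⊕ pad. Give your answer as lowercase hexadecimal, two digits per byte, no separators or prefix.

0896916627ddbc3c5521

XOR is its own inverse, so applying the key byte-wise gives the result directly.
e7 ⊕ ef = 08
78 ⊕ ee = 96
8d ⊕ 1c = 91
28 ⊕ 4e = 66
e1 ⊕ c6 = 27
9a ⊕ 47 = dd
65 ⊕ d9 = bc
be ⊕ 82 = 3c
0f ⊕ 5a = 55
f8 ⊕ d9 = 21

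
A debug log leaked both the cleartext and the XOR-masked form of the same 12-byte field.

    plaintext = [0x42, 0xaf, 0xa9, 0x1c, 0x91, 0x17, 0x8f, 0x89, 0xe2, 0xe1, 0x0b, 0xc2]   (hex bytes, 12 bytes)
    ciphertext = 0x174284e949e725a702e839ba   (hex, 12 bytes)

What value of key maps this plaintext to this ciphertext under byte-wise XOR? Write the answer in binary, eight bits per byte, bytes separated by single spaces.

Since ciphertext = plaintext ⊕ key, XORing both sides with plaintext gives key = plaintext ⊕ ciphertext.
42 xor 17 = 55
af xor 42 = ed
a9 xor 84 = 2d
1c xor e9 = f5
91 xor 49 = d8
17 xor e7 = f0
8f xor 25 = aa
89 xor a7 = 2e
e2 xor 02 = e0
e1 xor e8 = 09
0b xor 39 = 32
c2 xor ba = 78

01010101 11101101 00101101 11110101 11011000 11110000 10101010 00101110 11100000 00001001 00110010 01111000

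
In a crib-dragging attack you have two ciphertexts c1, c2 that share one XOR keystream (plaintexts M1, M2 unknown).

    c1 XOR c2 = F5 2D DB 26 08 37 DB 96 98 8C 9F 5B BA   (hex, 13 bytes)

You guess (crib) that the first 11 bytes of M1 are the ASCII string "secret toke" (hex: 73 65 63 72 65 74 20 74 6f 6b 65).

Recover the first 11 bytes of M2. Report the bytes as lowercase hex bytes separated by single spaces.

Since c1 ⊕ c2 = M1 ⊕ M2, XORing with the guessed M1 bytes yields the corresponding M2 bytes: M2 = (c1 ⊕ c2) ⊕ M1.
11110101 ⊕ 01110011 = 10000110
00101101 ⊕ 01100101 = 01001000
11011011 ⊕ 01100011 = 10111000
00100110 ⊕ 01110010 = 01010100
00001000 ⊕ 01100101 = 01101101
00110111 ⊕ 01110100 = 01000011
11011011 ⊕ 00100000 = 11111011
10010110 ⊕ 01110100 = 11100010
10011000 ⊕ 01101111 = 11110111
10001100 ⊕ 01101011 = 11100111
10011111 ⊕ 01100101 = 11111010

86 48 b8 54 6d 43 fb e2 f7 e7 fa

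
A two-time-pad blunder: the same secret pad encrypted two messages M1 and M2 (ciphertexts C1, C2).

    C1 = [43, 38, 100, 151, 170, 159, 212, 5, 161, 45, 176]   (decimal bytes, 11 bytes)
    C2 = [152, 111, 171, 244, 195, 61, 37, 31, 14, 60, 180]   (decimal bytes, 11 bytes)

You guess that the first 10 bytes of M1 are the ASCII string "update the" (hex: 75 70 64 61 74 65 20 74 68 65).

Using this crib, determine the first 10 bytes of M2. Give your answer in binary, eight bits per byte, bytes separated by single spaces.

First, C1 ⊕ C2 = (M1 ⊕ K) ⊕ (M2 ⊕ K) = M1 ⊕ M2, so the key drops out. Then M2 = (M1 ⊕ M2) ⊕ M1 over the first 10 bytes.
byte 0: (2b ^ 98) ^ 75 = b3 ^ 75 = c6
byte 1: (26 ^ 6f) ^ 70 = 49 ^ 70 = 39
byte 2: (64 ^ ab) ^ 64 = cf ^ 64 = ab
byte 3: (97 ^ f4) ^ 61 = 63 ^ 61 = 02
byte 4: (aa ^ c3) ^ 74 = 69 ^ 74 = 1d
byte 5: (9f ^ 3d) ^ 65 = a2 ^ 65 = c7
byte 6: (d4 ^ 25) ^ 20 = f1 ^ 20 = d1
byte 7: (05 ^ 1f) ^ 74 = 1a ^ 74 = 6e
byte 8: (a1 ^ 0e) ^ 68 = af ^ 68 = c7
byte 9: (2d ^ 3c) ^ 65 = 11 ^ 65 = 74

11000110 00111001 10101011 00000010 00011101 11000111 11010001 01101110 11000111 01110100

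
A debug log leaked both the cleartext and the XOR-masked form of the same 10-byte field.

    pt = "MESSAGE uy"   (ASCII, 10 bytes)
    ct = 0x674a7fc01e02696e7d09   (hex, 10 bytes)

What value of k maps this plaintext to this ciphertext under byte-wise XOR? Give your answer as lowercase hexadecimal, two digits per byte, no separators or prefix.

Since ct = pt ⊕ k, XORing both sides with pt gives k = pt ⊕ ct.
byte 0: 4d xor 67 = 2a
byte 1: 45 xor 4a = 0f
byte 2: 53 xor 7f = 2c
byte 3: 53 xor c0 = 93
byte 4: 41 xor 1e = 5f
byte 5: 47 xor 02 = 45
byte 6: 45 xor 69 = 2c
byte 7: 20 xor 6e = 4e
byte 8: 75 xor 7d = 08
byte 9: 79 xor 09 = 70

2a0f2c935f452c4e0870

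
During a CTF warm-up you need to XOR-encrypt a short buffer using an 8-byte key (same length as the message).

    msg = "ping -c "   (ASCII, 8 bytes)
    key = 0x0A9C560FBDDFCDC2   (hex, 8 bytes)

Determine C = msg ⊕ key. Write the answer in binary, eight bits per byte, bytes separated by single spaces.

01111010 11110101 00111000 01101000 10011101 11110010 10101110 11100010

XOR is its own inverse, so applying the key byte-wise gives the result directly.
byte 0: 70 ^ 0a = 7a
byte 1: 69 ^ 9c = f5
byte 2: 6e ^ 56 = 38
byte 3: 67 ^ 0f = 68
byte 4: 20 ^ bd = 9d
byte 5: 2d ^ df = f2
byte 6: 63 ^ cd = ae
byte 7: 20 ^ c2 = e2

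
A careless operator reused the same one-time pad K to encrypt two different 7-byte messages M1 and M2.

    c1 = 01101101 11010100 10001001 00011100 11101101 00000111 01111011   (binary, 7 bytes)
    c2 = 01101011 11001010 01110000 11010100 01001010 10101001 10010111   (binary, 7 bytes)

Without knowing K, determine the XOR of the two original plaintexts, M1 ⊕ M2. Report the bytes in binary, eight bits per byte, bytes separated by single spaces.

00000110 00011110 11111001 11001000 10100111 10101110 11101100

c1 ⊕ c2 = (M1 ⊕ K) ⊕ (M2 ⊕ K) = M1 ⊕ M2 — the shared key cancels under XOR.
byte 0: 6d xor 6b = 06
byte 1: d4 xor ca = 1e
byte 2: 89 xor 70 = f9
byte 3: 1c xor d4 = c8
byte 4: ed xor 4a = a7
byte 5: 07 xor a9 = ae
byte 6: 7b xor 97 = ec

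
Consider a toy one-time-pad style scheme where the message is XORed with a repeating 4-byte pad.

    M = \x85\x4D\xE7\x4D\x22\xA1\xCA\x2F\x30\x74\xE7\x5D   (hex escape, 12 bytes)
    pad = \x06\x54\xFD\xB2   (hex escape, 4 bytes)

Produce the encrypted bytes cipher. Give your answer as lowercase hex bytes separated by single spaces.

83 19 1a ff 24 f5 37 9d 36 20 1a ef

The 4-byte key repeats, so the effective keystream is 06 54 fd b2 06 54 fd b2 06 54 fd b2.
byte 0: 10000101 xor 00000110 = 10000011
byte 1: 01001101 xor 01010100 = 00011001
byte 2: 11100111 xor 11111101 = 00011010
byte 3: 01001101 xor 10110010 = 11111111
byte 4: 00100010 xor 00000110 = 00100100
byte 5: 10100001 xor 01010100 = 11110101
byte 6: 11001010 xor 11111101 = 00110111
byte 7: 00101111 xor 10110010 = 10011101
byte 8: 00110000 xor 00000110 = 00110110
byte 9: 01110100 xor 01010100 = 00100000
byte 10: 11100111 xor 11111101 = 00011010
byte 11: 01011101 xor 10110010 = 11101111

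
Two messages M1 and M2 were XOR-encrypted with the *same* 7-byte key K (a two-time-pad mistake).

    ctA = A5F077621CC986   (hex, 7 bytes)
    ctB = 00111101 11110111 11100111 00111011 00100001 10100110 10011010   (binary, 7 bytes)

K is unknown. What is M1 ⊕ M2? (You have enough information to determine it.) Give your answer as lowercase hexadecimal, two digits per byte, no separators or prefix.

ctA ⊕ ctB = (M1 ⊕ K) ⊕ (M2 ⊕ K) = M1 ⊕ M2 — the shared key cancels under XOR.
10100101 XOR 00111101 = 10011000
11110000 XOR 11110111 = 00000111
01110111 XOR 11100111 = 10010000
01100010 XOR 00111011 = 01011001
00011100 XOR 00100001 = 00111101
11001001 XOR 10100110 = 01101111
10000110 XOR 10011010 = 00011100

980790593d6f1c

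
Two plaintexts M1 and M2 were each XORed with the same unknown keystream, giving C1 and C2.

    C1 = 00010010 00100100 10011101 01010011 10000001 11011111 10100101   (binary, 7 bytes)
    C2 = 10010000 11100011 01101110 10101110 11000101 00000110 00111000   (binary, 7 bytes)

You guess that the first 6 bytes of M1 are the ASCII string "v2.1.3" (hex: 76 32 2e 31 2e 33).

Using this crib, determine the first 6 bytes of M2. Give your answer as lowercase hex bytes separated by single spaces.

f4 f5 dd cc 6a ea

First, C1 ⊕ C2 = (M1 ⊕ K) ⊕ (M2 ⊕ K) = M1 ⊕ M2, so the key drops out. Then M2 = (M1 ⊕ M2) ⊕ M1 over the first 6 bytes.
byte 0: (12 ^ 90) ^ 76 = 82 ^ 76 = f4
byte 1: (24 ^ e3) ^ 32 = c7 ^ 32 = f5
byte 2: (9d ^ 6e) ^ 2e = f3 ^ 2e = dd
byte 3: (53 ^ ae) ^ 31 = fd ^ 31 = cc
byte 4: (81 ^ c5) ^ 2e = 44 ^ 2e = 6a
byte 5: (df ^ 06) ^ 33 = d9 ^ 33 = ea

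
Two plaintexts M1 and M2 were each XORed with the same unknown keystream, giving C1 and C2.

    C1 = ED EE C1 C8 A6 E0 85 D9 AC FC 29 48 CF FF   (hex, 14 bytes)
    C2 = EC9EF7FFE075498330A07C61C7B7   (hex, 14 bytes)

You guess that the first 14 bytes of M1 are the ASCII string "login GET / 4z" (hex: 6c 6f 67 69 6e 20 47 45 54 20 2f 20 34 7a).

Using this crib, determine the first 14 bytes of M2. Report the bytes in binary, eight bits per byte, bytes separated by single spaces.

First, C1 ⊕ C2 = (M1 ⊕ K) ⊕ (M2 ⊕ K) = M1 ⊕ M2, so the key drops out. Then M2 = (M1 ⊕ M2) ⊕ M1 over the first 14 bytes.
byte 0: (ed ^ ec) ^ 6c = 01 ^ 6c = 6d
byte 1: (ee ^ 9e) ^ 6f = 70 ^ 6f = 1f
byte 2: (c1 ^ f7) ^ 67 = 36 ^ 67 = 51
byte 3: (c8 ^ ff) ^ 69 = 37 ^ 69 = 5e
byte 4: (a6 ^ e0) ^ 6e = 46 ^ 6e = 28
byte 5: (e0 ^ 75) ^ 20 = 95 ^ 20 = b5
byte 6: (85 ^ 49) ^ 47 = cc ^ 47 = 8b
byte 7: (d9 ^ 83) ^ 45 = 5a ^ 45 = 1f
byte 8: (ac ^ 30) ^ 54 = 9c ^ 54 = c8
byte 9: (fc ^ a0) ^ 20 = 5c ^ 20 = 7c
byte 10: (29 ^ 7c) ^ 2f = 55 ^ 2f = 7a
byte 11: (48 ^ 61) ^ 20 = 29 ^ 20 = 09
byte 12: (cf ^ c7) ^ 34 = 08 ^ 34 = 3c
byte 13: (ff ^ b7) ^ 7a = 48 ^ 7a = 32

01101101 00011111 01010001 01011110 00101000 10110101 10001011 00011111 11001000 01111100 01111010 00001001 00111100 00110010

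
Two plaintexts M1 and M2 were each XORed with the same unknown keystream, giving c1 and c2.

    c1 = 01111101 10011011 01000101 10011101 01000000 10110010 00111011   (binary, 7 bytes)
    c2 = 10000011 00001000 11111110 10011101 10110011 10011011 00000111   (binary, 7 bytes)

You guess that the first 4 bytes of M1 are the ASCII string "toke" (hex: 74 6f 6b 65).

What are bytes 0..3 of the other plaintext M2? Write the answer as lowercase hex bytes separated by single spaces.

First, c1 ⊕ c2 = (M1 ⊕ K) ⊕ (M2 ⊕ K) = M1 ⊕ M2, so the key drops out. Then M2 = (M1 ⊕ M2) ⊕ M1 over the first 4 bytes.
byte 0: (7d xor 83) xor 74 = fe xor 74 = 8a
byte 1: (9b xor 08) xor 6f = 93 xor 6f = fc
byte 2: (45 xor fe) xor 6b = bb xor 6b = d0
byte 3: (9d xor 9d) xor 65 = 00 xor 65 = 65

8a fc d0 65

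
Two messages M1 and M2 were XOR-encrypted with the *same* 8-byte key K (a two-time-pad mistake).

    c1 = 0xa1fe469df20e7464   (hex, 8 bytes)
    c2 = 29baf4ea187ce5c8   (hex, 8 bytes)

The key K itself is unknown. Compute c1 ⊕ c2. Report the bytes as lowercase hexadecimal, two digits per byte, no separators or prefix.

8844b277ea7291ac

c1 ⊕ c2 = (M1 ⊕ K) ⊕ (M2 ⊕ K) = M1 ⊕ M2 — the shared key cancels under XOR.
a1 XOR 29 = 88
fe XOR ba = 44
46 XOR f4 = b2
9d XOR ea = 77
f2 XOR 18 = ea
0e XOR 7c = 72
74 XOR e5 = 91
64 XOR c8 = ac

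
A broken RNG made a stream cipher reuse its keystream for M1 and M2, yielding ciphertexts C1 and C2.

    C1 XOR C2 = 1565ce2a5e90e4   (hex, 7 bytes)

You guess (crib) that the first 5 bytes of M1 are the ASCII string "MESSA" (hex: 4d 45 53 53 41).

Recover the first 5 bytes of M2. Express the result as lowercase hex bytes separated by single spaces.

Since C1 ⊕ C2 = M1 ⊕ M2, XORing with the guessed M1 bytes yields the corresponding M2 bytes: M2 = (C1 ⊕ C2) ⊕ M1.
byte 0: 15 XOR 4d = 58
byte 1: 65 XOR 45 = 20
byte 2: ce XOR 53 = 9d
byte 3: 2a XOR 53 = 79
byte 4: 5e XOR 41 = 1f

58 20 9d 79 1f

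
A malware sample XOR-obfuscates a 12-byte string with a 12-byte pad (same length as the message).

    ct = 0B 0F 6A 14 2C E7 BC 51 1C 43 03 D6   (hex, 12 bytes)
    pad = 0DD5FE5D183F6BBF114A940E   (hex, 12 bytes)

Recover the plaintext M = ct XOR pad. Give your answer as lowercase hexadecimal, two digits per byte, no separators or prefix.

byte 0:  11 ^  13 =   6
byte 1:  15 ^ 213 = 218
byte 2: 106 ^ 254 = 148
byte 3:  20 ^  93 =  73
byte 4:  44 ^  24 =  52
byte 5: 231 ^  63 = 216
byte 6: 188 ^ 107 = 215
byte 7:  81 ^ 191 = 238
byte 8:  28 ^  17 =  13
byte 9:  67 ^  74 =   9
byte 10:   3 ^ 148 = 151
byte 11: 214 ^  14 = 216

06da944934d8d7ee0d0997d8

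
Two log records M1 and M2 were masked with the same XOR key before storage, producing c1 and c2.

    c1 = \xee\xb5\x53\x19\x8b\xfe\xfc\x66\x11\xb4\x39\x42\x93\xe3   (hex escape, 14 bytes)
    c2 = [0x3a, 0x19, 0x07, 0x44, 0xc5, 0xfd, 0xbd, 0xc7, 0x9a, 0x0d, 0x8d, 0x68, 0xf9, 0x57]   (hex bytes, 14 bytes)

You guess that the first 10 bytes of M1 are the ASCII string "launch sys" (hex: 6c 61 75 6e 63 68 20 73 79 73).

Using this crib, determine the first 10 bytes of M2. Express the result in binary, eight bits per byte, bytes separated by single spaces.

10111000 11001101 00100001 00110011 00101101 01101011 01100001 11010010 11110010 11001010

First, c1 ⊕ c2 = (M1 ⊕ K) ⊕ (M2 ⊕ K) = M1 ⊕ M2, so the key drops out. Then M2 = (M1 ⊕ M2) ⊕ M1 over the first 10 bytes.
byte 0: (ee ⊕ 3a) ⊕ 6c = d4 ⊕ 6c = b8
byte 1: (b5 ⊕ 19) ⊕ 61 = ac ⊕ 61 = cd
byte 2: (53 ⊕ 07) ⊕ 75 = 54 ⊕ 75 = 21
byte 3: (19 ⊕ 44) ⊕ 6e = 5d ⊕ 6e = 33
byte 4: (8b ⊕ c5) ⊕ 63 = 4e ⊕ 63 = 2d
byte 5: (fe ⊕ fd) ⊕ 68 = 03 ⊕ 68 = 6b
byte 6: (fc ⊕ bd) ⊕ 20 = 41 ⊕ 20 = 61
byte 7: (66 ⊕ c7) ⊕ 73 = a1 ⊕ 73 = d2
byte 8: (11 ⊕ 9a) ⊕ 79 = 8b ⊕ 79 = f2
byte 9: (b4 ⊕ 0d) ⊕ 73 = b9 ⊕ 73 = ca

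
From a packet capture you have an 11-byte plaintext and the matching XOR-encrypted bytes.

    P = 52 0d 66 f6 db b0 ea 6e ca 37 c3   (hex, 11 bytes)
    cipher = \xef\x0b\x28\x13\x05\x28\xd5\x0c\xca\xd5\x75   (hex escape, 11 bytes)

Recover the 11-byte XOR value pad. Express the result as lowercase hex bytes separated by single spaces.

bd 06 4e e5 de 98 3f 62 00 e2 b6

Since cipher = P ⊕ pad, XORing both sides with P gives pad = P ⊕ cipher.
byte 0:  82 XOR 239 = 189
byte 1:  13 XOR  11 =   6
byte 2: 102 XOR  40 =  78
byte 3: 246 XOR  19 = 229
byte 4: 219 XOR   5 = 222
byte 5: 176 XOR  40 = 152
byte 6: 234 XOR 213 =  63
byte 7: 110 XOR  12 =  98
byte 8: 202 XOR 202 =   0
byte 9:  55 XOR 213 = 226
byte 10: 195 XOR 117 = 182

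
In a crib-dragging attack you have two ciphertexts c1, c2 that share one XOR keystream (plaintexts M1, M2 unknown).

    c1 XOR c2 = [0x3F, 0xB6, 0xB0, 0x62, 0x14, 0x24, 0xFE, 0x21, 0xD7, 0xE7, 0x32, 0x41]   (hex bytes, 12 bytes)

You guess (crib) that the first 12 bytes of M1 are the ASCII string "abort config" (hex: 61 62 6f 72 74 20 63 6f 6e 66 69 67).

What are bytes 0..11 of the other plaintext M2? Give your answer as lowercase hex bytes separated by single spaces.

Since c1 ⊕ c2 = M1 ⊕ M2, XORing with the guessed M1 bytes yields the corresponding M2 bytes: M2 = (c1 ⊕ c2) ⊕ M1.
3f xor 61 = 5e
b6 xor 62 = d4
b0 xor 6f = df
62 xor 72 = 10
14 xor 74 = 60
24 xor 20 = 04
fe xor 63 = 9d
21 xor 6f = 4e
d7 xor 6e = b9
e7 xor 66 = 81
32 xor 69 = 5b
41 xor 67 = 26

5e d4 df 10 60 04 9d 4e b9 81 5b 26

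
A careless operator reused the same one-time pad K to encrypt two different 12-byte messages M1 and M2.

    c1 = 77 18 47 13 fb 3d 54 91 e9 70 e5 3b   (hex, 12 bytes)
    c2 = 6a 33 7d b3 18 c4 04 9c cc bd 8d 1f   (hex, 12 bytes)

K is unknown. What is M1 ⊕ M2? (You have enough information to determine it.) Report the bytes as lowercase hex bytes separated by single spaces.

c1 ⊕ c2 = (M1 ⊕ K) ⊕ (M2 ⊕ K) = M1 ⊕ M2 — the shared key cancels under XOR.
77 xor 6a = 1d
18 xor 33 = 2b
47 xor 7d = 3a
13 xor b3 = a0
fb xor 18 = e3
3d xor c4 = f9
54 xor 04 = 50
91 xor 9c = 0d
e9 xor cc = 25
70 xor bd = cd
e5 xor 8d = 68
3b xor 1f = 24

1d 2b 3a a0 e3 f9 50 0d 25 cd 68 24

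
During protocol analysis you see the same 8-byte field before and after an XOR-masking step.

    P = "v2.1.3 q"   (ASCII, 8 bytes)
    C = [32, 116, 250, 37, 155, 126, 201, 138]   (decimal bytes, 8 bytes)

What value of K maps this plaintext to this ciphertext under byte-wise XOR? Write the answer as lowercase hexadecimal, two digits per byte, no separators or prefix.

5646d414b54de9fb

Since C = P ⊕ K, XORing both sides with P gives K = P ⊕ C.
byte 0: 01110110 ⊕ 00100000 = 01010110
byte 1: 00110010 ⊕ 01110100 = 01000110
byte 2: 00101110 ⊕ 11111010 = 11010100
byte 3: 00110001 ⊕ 00100101 = 00010100
byte 4: 00101110 ⊕ 10011011 = 10110101
byte 5: 00110011 ⊕ 01111110 = 01001101
byte 6: 00100000 ⊕ 11001001 = 11101001
byte 7: 01110001 ⊕ 10001010 = 11111011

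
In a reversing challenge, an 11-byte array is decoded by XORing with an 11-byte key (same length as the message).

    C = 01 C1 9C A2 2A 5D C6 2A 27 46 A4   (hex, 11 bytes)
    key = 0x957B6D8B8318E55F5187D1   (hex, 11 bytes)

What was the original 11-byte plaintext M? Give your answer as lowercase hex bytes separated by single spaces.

94 ba f1 29 a9 45 23 75 76 c1 75

01 ^ 95 = 94
c1 ^ 7b = ba
9c ^ 6d = f1
a2 ^ 8b = 29
2a ^ 83 = a9
5d ^ 18 = 45
c6 ^ e5 = 23
2a ^ 5f = 75
27 ^ 51 = 76
46 ^ 87 = c1
a4 ^ d1 = 75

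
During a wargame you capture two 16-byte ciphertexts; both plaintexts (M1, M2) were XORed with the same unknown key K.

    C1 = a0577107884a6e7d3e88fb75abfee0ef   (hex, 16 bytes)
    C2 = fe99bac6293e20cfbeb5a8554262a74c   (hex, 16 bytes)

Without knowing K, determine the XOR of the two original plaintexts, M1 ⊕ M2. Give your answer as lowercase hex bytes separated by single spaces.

C1 ⊕ C2 = (M1 ⊕ K) ⊕ (M2 ⊕ K) = M1 ⊕ M2 — the shared key cancels under XOR.
10100000 ⊕ 11111110 = 01011110
01010111 ⊕ 10011001 = 11001110
01110001 ⊕ 10111010 = 11001011
00000111 ⊕ 11000110 = 11000001
10001000 ⊕ 00101001 = 10100001
01001010 ⊕ 00111110 = 01110100
01101110 ⊕ 00100000 = 01001110
01111101 ⊕ 11001111 = 10110010
00111110 ⊕ 10111110 = 10000000
10001000 ⊕ 10110101 = 00111101
11111011 ⊕ 10101000 = 01010011
01110101 ⊕ 01010101 = 00100000
10101011 ⊕ 01000010 = 11101001
11111110 ⊕ 01100010 = 10011100
11100000 ⊕ 10100111 = 01000111
11101111 ⊕ 01001100 = 10100011

5e ce cb c1 a1 74 4e b2 80 3d 53 20 e9 9c 47 a3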